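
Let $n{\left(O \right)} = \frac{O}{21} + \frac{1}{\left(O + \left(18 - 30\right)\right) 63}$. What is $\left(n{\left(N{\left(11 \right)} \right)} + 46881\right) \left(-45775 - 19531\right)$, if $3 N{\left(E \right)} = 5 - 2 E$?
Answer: $- \frac{10222658710030}{3339} \approx -3.0616 \cdot 10^{9}$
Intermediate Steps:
$N{\left(E \right)} = \frac{5}{3} - \frac{2 E}{3}$ ($N{\left(E \right)} = \frac{5 - 2 E}{3} = \frac{5}{3} - \frac{2 E}{3}$)
$n{\left(O \right)} = \frac{O}{21} + \frac{1}{63 \left(-12 + O\right)}$ ($n{\left(O \right)} = O \frac{1}{21} + \frac{1}{O + \left(18 - 30\right)} \frac{1}{63} = \frac{O}{21} + \frac{1}{O - 12} \cdot \frac{1}{63} = \frac{O}{21} + \frac{1}{-12 + O} \frac{1}{63} = \frac{O}{21} + \frac{1}{63 \left(-12 + O\right)}$)
$\left(n{\left(N{\left(11 \right)} \right)} + 46881\right) \left(-45775 - 19531\right) = \left(\frac{1 - 36 \left(\frac{5}{3} - \frac{22}{3}\right) + 3 \left(\frac{5}{3} - \frac{22}{3}\right)^{2}}{63 \left(-12 + \left(\frac{5}{3} - \frac{22}{3}\right)\right)} + 46881\right) \left(-45775 - 19531\right) = \left(\frac{1 - 36 \left(\frac{5}{3} - \frac{22}{3}\right) + 3 \left(\frac{5}{3} - \frac{22}{3}\right)^{2}}{63 \left(-12 + \left(\frac{5}{3} - \frac{22}{3}\right)\right)} + 46881\right) \left(-65306\right) = \left(\frac{1 - -204 + 3 \left(- \frac{17}{3}\right)^{2}}{63 \left(-12 - \frac{17}{3}\right)} + 46881\right) \left(-65306\right) = \left(\frac{1 + 204 + 3 \cdot \frac{289}{9}}{63 \left(- \frac{53}{3}\right)} + 46881\right) \left(-65306\right) = \left(\frac{1}{63} \left(- \frac{3}{53}\right) \left(1 + 204 + \frac{289}{3}\right) + 46881\right) \left(-65306\right) = \left(\frac{1}{63} \left(- \frac{3}{53}\right) \frac{904}{3} + 46881\right) \left(-65306\right) = \left(- \frac{904}{3339} + 46881\right) \left(-65306\right) = \frac{156534755}{3339} \left(-65306\right) = - \frac{10222658710030}{3339}$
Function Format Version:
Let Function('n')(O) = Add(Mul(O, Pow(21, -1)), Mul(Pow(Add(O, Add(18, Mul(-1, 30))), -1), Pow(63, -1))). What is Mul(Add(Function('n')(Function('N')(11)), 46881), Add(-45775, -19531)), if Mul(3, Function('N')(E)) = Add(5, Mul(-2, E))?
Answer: Rational(-10222658710030, 3339) ≈ -3.0616e+9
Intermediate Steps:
Function('N')(E) = Add(Rational(5, 3), Mul(Rational(-2, 3), E)) (Function('N')(E) = Mul(Rational(1, 3), Add(5, Mul(-2, E))) = Add(Rational(5, 3), Mul(Rational(-2, 3), E)))
Function('n')(O) = Add(Mul(Rational(1, 21), O), Mul(Rational(1, 63), Pow(Add(-12, O), -1))) (Function('n')(O) = Add(Mul(O, Rational(1, 21)), Mul(Pow(Add(O, Add(18, -30)), -1), Rational(1, 63))) = Add(Mul(Rational(1, 21), O), Mul(Pow(Add(O, -12), -1), Rational(1, 63))) = Add(Mul(Rational(1, 21), O), Mul(Pow(Add(-12, O), -1), Rational(1, 63))) = Add(Mul(Rational(1, 21), O), Mul(Rational(1, 63), Pow(Add(-12, O), -1))))
Mul(Add(Function('n')(Function('N')(11)), 46881), Add(-45775, -19531)) = Mul(Add(Mul(Rational(1, 63), Pow(Add(-12, Add(Rational(5, 3), Mul(Rational(-2, 3), 11))), -1), Add(1, Mul(-36, Add(Rational(5, 3), Mul(Rational(-2, 3), 11))), Mul(3, Pow(Add(Rational(5, 3), Mul(Rational(-2, 3), 11)), 2)))), 46881), Add(-45775, -19531)) = Mul(Add(Mul(Rational(1, 63), Pow(Add(-12, Add(Rational(5, 3), Rational(-22, 3))), -1), Add(1, Mul(-36, Add(Rational(5, 3), Rational(-22, 3))), Mul(3, Pow(Add(Rational(5, 3), Rational(-22, 3)), 2)))), 46881), -65306) = Mul(Add(Mul(Rational(1, 63), Pow(Add(-12, Rational(-17, 3)), -1), Add(1, Mul(-36, Rational(-17, 3)), Mul(3, Pow(Rational(-17, 3), 2)))), 46881), -65306) = Mul(Add(Mul(Rational(1, 63), Pow(Rational(-53, 3), -1), Add(1, 204, Mul(3, Rational(289, 9)))), 46881), -65306) = Mul(Add(Mul(Rational(1, 63), Rational(-3, 53), Add(1, 204, Rational(289, 3))), 46881), -65306) = Mul(Add(Mul(Rational(1, 63), Rational(-3, 53), Rational(904, 3)), 46881), -65306) = Mul(Add(Rational(-904, 3339), 46881), -65306) = Mul(Rational(156534755, 3339), -65306) = Rational(-10222658710030, 3339)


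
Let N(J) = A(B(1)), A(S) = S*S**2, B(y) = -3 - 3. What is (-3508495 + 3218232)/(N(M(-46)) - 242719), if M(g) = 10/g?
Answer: 290263/242935 ≈ 1.1948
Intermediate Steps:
B(y) = -6
A(S) = S**3
N(J) = -216 (N(J) = (-6)**3 = -216)
(-3508495 + 3218232)/(N(M(-46)) - 242719) = (-3508495 + 3218232)/(-216 - 242719) = -290263/(-242935) = -290263*(-1/242935) = 290263/242935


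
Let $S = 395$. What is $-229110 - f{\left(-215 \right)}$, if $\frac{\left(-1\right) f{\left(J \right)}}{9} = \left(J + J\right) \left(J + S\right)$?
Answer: $-925710$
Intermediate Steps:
$f{\left(J \right)} = - 18 J \left(395 + J\right)$ ($f{\left(J \right)} = - 9 \left(J + J\right) \left(J + 395\right) = - 9 \cdot 2 J \left(395 + J\right) = - 18 J \left(395 + J\right)$)
$-229110 - f{\left(-215 \right)} = -229110 - \left(-18\right) \left(-215\right) \left(395 - 215\right) = -229110 - \left(-18\right) \left(-215\right) 180 = -229110 - 696600 = -925710$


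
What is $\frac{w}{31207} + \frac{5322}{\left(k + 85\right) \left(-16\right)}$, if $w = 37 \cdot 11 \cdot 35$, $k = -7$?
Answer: $- \frac{2247059}{590096} \approx -3.808$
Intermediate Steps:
$w = 14245$ ($w = 407 \cdot 35 = 14245$)
$\frac{w}{31207} + \frac{5322}{\left(k + 85\right) \left(-16\right)} = \frac{14245}{31207} + \frac{5322}{\left(-7 + 85\right) \left(-16\right)} = 14245 \cdot \frac{1}{31207} + \frac{5322}{78 \left(-16\right)} = \frac{1295}{2837} + \frac{5322}{-1248} = \frac{1295}{2837} + 5322 \left(- \frac{1}{1248}\right) = \frac{1295}{2837} - \frac{887}{208} = - \frac{2247059}{590096}$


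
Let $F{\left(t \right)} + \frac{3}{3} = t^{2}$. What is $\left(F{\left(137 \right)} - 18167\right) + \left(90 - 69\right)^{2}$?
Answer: $1042$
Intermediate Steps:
$F{\left(t \right)} = -1 + t^{2}$
$\left(F{\left(137 \right)} - 18167\right) + \left(90 - 69\right)^{2} = \left(\left(-1 + 137^{2}\right) - 18167\right) + \left(90 - 69\right)^{2} = \left(\left(-1 + 18769\right) - 18167\right) + 21^{2} = \left(18768 - 18167\right) + 441 = 601 + 441 = 1042$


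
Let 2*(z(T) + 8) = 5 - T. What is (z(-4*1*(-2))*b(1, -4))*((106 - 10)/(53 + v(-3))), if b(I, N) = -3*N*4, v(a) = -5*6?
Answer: -43776/23 ≈ -1903.3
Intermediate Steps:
v(a) = -30
b(I, N) = -12*N
z(T) = -11/2 - T/2 (z(T) = -8 + (5 - T)/2 = -8 + (5/2 - T/2) = -11/2 - T/2)
(z(-4*1*(-2))*b(1, -4))*((106 - 10)/(53 + v(-3))) = ((-11/2 - (-4*1)*(-2)/2)*(-12*(-4)))*((106 - 10)/(53 - 30)) = ((-11/2 - (-2)*(-2))*48)*(96/23) = ((-11/2 - 1/2*8)*48)*(96*(1/23)) = ((-11/2 - 4)*48)*(96/23) = -19/2*48*(96/23) = -456*96/23 = -43776/23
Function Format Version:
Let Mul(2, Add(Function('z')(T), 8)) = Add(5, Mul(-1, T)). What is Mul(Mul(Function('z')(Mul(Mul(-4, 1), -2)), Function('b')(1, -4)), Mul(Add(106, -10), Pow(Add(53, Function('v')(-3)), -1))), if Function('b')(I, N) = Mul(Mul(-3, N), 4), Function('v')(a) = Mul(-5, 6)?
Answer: Rational(-43776, 23) ≈ -1903.3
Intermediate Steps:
Function('v')(a) = -30
Function('b')(I, N) = Mul(-12, N)
Function('z')(T) = Add(Rational(-11, 2), Mul(Rational(-1, 2), T)) (Function('z')(T) = Add(-8, Mul(Rational(1, 2), Add(5, Mul(-1, T)))) = Add(-8, Add(Rational(5, 2), Mul(Rational(-1, 2), T))) = Add(Rational(-11, 2), Mul(Rational(-1, 2), T)))
Mul(Mul(Function('z')(Mul(Mul(-4, 1), -2)), Function('b')(1, -4)), Mul(Add(106, -10), Pow(Add(53, Function('v')(-3)), -1))) = Mul(Mul(Add(Rational(-11, 2), Mul(Rational(-1, 2), Mul(Mul(-4, 1), -2))), Mul(-12, -4)), Mul(Add(106, -10), Pow(Add(53, -30), -1))) = Mul(Mul(Add(Rational(-11, 2), Mul(Rational(-1, 2), Mul(-4, -2))), 48), Mul(96, Pow(23, -1))) = Mul(Mul(Add(Rational(-11, 2), Mul(Rational(-1, 2), 8)), 48), Mul(96, Rational(1, 23))) = Mul(Mul(Add(Rational(-11, 2), -4), 48), Rational(96, 23)) = Mul(Mul(Rational(-19, 2), 48), Rational(96, 23)) = Mul(-456, Rational(96, 23)) = Rational(-43776, 23)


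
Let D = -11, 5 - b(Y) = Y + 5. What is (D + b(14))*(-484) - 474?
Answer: 11626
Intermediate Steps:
b(Y) = -Y (b(Y) = 5 - (Y + 5) = 5 - (5 + Y) = 5 + (-5 - Y) = -Y)
(D + b(14))*(-484) - 474 = (-11 - 1*14)*(-484) - 474 = (-11 - 14)*(-484) - 474 = -25*(-484) - 474 = 12100 - 474 = 11626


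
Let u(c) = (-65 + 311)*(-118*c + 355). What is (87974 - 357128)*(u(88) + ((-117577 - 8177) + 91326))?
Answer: 673305418548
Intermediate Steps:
u(c) = 87330 - 29028*c (u(c) = 246*(355 - 118*c) = 87330 - 29028*c)
(87974 - 357128)*(u(88) + ((-117577 - 8177) + 91326)) = (87974 - 357128)*((87330 - 29028*88) + ((-117577 - 8177) + 91326)) = -269154*((87330 - 2554464) + (-125754 + 91326)) = -269154*(-2467134 - 34428) = -269154*(-2501562) = 673305418548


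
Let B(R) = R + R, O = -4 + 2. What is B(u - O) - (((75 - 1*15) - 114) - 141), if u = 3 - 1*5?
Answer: 195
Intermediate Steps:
O = -2
u = -2 (u = 3 - 5 = -2)
B(R) = 2*R
B(u - O) - (((75 - 1*15) - 114) - 141) = 2*(-2 - 1*(-2)) - (((75 - 1*15) - 114) - 141) = 2*(-2 + 2) - (((75 - 15) - 114) - 141) = 2*0 - ((60 - 114) - 141) = 0 - (-54 - 141) = 0 - 1*(-195) = 0 + 195 = 195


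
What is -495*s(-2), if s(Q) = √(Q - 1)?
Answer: -495*I*√3 ≈ -857.37*I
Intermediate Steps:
s(Q) = √(-1 + Q)
-495*s(-2) = -495*√(-1 - 2) = -495*I*√3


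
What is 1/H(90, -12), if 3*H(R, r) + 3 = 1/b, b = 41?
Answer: -123/122 ≈ -1.0082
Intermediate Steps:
H(R, r) = -122/123 (H(R, r) = -1 + (⅓)/41 = -1 + (⅓)*(1/41) = -1 + 1/123 = -122/123)
1/H(90, -12) = 1/(-122/123) = -123/122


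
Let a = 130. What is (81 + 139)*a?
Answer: 28600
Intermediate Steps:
(81 + 139)*a = (81 + 139)*130 = 220*130 = 28600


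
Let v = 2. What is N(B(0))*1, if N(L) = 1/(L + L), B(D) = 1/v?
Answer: 1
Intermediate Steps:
B(D) = 1/2
N(L) = 1/(2*L)
N(B(0))*1 = (1/(2*(1/2)))*1 = ((1/2)*2)*1 = 1*1 = 1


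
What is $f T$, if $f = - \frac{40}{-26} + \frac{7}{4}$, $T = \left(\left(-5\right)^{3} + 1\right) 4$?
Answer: $- \frac{21204}{13} \approx -1631.1$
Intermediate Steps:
$T = -496$ ($T = \left(-125 + 1\right) 4 = \left(-124\right) 4 = -496$)
$f = \frac{171}{52}$ ($f = \left(-40\right) \left(- \frac{1}{26}\right) + 7 \cdot \frac{1}{4} = \frac{20}{13} + \frac{7}{4} = \frac{171}{52} \approx 3.2885$)
$f T = \frac{171}{52} \left(-496\right) = - \frac{21204}{13}$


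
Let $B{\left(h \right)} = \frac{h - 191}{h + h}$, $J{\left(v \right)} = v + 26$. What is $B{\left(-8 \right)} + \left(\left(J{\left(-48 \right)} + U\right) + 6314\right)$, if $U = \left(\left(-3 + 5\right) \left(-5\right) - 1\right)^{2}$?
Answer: $\frac{102807}{16} \approx 6425.4$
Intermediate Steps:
$J{\left(v \right)} = 26 + v$
$U = 121$ ($U = \left(2 \left(-5\right) - 1\right)^{2} = \left(-10 - 1\right)^{2} = \left(-11\right)^{2} = 121$)
$B{\left(h \right)} = \frac{-191 + h}{2 h}$
$B{\left(-8 \right)} + \left(\left(J{\left(-48 \right)} + U\right) + 6314\right) = \frac{-191 - 8}{2 \left(-8\right)} + \left(\left(\left(26 - 48\right) + 121\right) + 6314\right) = \frac{1}{2} \left(- \frac{1}{8}\right) \left(-199\right) + \left(\left(-22 + 121\right) + 6314\right) = \frac{199}{16} + \left(99 + 6314\right) = \frac{199}{16} + 6413 = \frac{102807}{16}$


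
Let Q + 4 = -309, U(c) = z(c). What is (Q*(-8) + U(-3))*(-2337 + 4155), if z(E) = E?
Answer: 4546818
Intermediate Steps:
U(c) = c
Q = -313 (Q = -4 - 309 = -313)
(Q*(-8) + U(-3))*(-2337 + 4155) = (-313*(-8) - 3)*(-2337 + 4155) = (2504 - 3)*1818 = 2501*1818 = 4546818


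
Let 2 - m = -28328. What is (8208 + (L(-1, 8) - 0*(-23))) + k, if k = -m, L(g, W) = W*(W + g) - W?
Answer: -20074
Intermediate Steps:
m = 28330 (m = 2 - 1*(-28328) = 2 + 28328 = 28330)
L(g, W) = -W + W*(W + g)
k = -28330 (k = -1*28330 = -28330)
(8208 + (L(-1, 8) - 0*(-23))) + k = (8208 + (8*(-1 + 8 - 1) - 0*(-23))) - 28330 = (8208 + (8*6 - 33*0)) - 28330 = (8208 + (48 + 0)) - 28330 = (8208 + 48) - 28330 = 8256 - 28330 = -20074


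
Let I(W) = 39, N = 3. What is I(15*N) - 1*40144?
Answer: -40105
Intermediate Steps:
I(15*N) - 1*40144 = 39 - 1*40144 = 39 - 40144 = -40105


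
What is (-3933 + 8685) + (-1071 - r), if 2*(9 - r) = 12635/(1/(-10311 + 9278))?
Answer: -13044611/2 ≈ -6.5223e+6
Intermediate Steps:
r = 13051973/2 (r = 9 - 12635/(2*(1/(-10311 + 9278))) = 9 - 12635/(2*(1/(-1033))) = 9 - 12635/(2*(-1/1033)) = 9 - 12635*(-1033)/2 = 9 - 1/2*(-13051955) = 9 + 13051955/2 = 13051973/2 ≈ 6.5260e+6)
(-3933 + 8685) + (-1071 - r) = (-3933 + 8685) + (-1071 - 1*13051973/2) = 4752 + (-1071 - 13051973/2) = 4752 - 13054115/2 = -13044611/2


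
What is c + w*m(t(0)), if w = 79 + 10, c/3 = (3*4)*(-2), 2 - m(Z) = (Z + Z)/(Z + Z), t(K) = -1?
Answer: 17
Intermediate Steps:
m(Z) = 1 (m(Z) = 2 - (Z + Z)/(Z + Z) = 2 - 2*Z/(2*Z) = 2 - 2*Z*1/(2*Z) = 2 - 1*1 = 2 - 1 = 1)
c = -72 (c = 3*((3*4)*(-2)) = 3*(12*(-2)) = 3*(-24) = -72)
w = 89
c + w*m(t(0)) = -72 + 89*1 = -72 + 89 = 17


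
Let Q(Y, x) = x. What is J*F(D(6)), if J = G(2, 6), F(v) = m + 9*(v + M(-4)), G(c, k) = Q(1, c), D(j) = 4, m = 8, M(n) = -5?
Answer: -2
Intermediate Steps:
G(c, k) = c
F(v) = -37 + 9*v (F(v) = 8 + 9*(v - 5) = 8 + 9*(-5 + v) = 8 + (-45 + 9*v) = -37 + 9*v)
J = 2
J*F(D(6)) = 2*(-37 + 9*4) = 2*(-37 + 36) = 2*(-1) = -2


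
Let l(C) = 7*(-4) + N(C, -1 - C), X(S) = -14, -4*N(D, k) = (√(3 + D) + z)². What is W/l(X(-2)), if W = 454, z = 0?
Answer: -1816/101 ≈ -17.980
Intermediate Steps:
N(D, k) = -¾ - D/4 (N(D, k) = -(√(3 + D) + 0)²/4 = -(¾ + D/4) = -(3 + D)/4 = -¾ - D/4)
l(C) = -115/4 - C/4 (l(C) = 7*(-4) + (-¾ - C/4) = -28 + (-¾ - C/4) = -115/4 - C/4)
W/l(X(-2)) = 454/(-115/4 - ¼*(-14)) = 454/(-115/4 + 7/2) = 454/(-101/4) = 454*(-4/101) = -1816/101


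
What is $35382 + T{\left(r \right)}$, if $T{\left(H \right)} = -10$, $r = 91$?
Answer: $35372$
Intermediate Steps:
$35382 + T{\left(r \right)} = 35382 - 10 = 35372$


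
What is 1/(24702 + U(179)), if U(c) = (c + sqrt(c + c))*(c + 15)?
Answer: 83/4913706 - 97*sqrt(358)/1759106748 ≈ 1.5848e-5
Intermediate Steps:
U(c) = (15 + c)*(c + sqrt(2)*sqrt(c)) (U(c) = (c + sqrt(2*c))*(15 + c) = (c + sqrt(2)*sqrt(c))*(15 + c) = (15 + c)*(c + sqrt(2)*sqrt(c)))
1/(24702 + U(179)) = 1/(24702 + (179**2 + 15*179 + sqrt(2)*179**(3/2) + 15*sqrt(2)*sqrt(179))) = 1/(24702 + (32041 + 2685 + sqrt(2)*(179*sqrt(179)) + 15*sqrt(358))) = 1/(24702 + (32041 + 2685 + 179*sqrt(358) + 15*sqrt(358))) = 1/(24702 + (34726 + 194*sqrt(358))) = 1/(59428 + 194*sqrt(358))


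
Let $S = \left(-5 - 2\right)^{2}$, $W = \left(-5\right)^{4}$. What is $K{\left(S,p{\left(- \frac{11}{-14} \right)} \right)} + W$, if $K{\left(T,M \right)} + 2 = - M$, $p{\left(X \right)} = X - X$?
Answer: $623$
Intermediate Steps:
$W = 625$
$S = 49$ ($S = \left(-7\right)^{2} = 49$)
$p{\left(X \right)} = 0$
$K{\left(T,M \right)} = -2 - M$
$K{\left(S,p{\left(- \frac{11}{-14} \right)} \right)} + W = \left(-2 - 0\right) + 625 = \left(-2 + 0\right) + 625 = -2 + 625 = 623$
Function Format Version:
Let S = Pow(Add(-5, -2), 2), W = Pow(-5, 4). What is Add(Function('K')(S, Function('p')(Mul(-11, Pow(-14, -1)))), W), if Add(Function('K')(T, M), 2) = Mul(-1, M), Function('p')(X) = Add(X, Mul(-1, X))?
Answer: 623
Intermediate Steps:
W = 625
S = 49 (S = Pow(-7, 2) = 49)
Function('p')(X) = 0
Function('K')(T, M) = Add(-2, Mul(-1, M))
Add(Function('K')(S, Function('p')(Mul(-11, Pow(-14, -1)))), W) = Add(Add(-2, Mul(-1, 0)), 625) = Add(Add(-2, 0), 625) = Add(-2, 625) = 623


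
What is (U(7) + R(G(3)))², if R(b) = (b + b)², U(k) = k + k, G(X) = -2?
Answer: 900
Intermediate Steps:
U(k) = 2*k
R(b) = 4*b² (R(b) = (2*b)² = 4*b²)
(U(7) + R(G(3)))² = (2*7 + 4*(-2)²)² = (14 + 4*4)² = (14 + 16)² = 30² = 900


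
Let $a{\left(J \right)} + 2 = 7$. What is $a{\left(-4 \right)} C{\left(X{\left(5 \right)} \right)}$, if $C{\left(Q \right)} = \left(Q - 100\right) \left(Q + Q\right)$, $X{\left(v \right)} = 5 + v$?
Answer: $-9000$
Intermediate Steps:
$a{\left(J \right)} = 5$ ($a{\left(J \right)} = -2 + 7 = 5$)
$C{\left(Q \right)} = 2 Q \left(-100 + Q\right)$ ($C{\left(Q \right)} = \left(-100 + Q\right) 2 Q = 2 Q \left(-100 + Q\right)$)
$a{\left(-4 \right)} C{\left(X{\left(5 \right)} \right)} = 5 \cdot 2 \left(5 + 5\right) \left(-100 + \left(5 + 5\right)\right) = 5 \cdot 2 \cdot 10 \left(-100 + 10\right) = 5 \cdot 2 \cdot 10 \left(-90\right) = 5 \left(-1800\right) = -9000$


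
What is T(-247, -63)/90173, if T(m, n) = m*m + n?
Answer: 60946/90173 ≈ 0.67588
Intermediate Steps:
T(m, n) = n + m² (T(m, n) = m² + n = n + m²)
T(-247, -63)/90173 = (-63 + (-247)²)/90173 = (-63 + 61009)*(1/90173) = 60946*(1/90173) = 60946/90173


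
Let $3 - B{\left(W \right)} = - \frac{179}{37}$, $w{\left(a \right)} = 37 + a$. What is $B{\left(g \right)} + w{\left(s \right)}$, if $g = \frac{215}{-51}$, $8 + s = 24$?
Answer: $\frac{2251}{37} \approx 60.838$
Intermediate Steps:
$s = 16$ ($s = -8 + 24 = 16$)
$g = - \frac{215}{51}$ ($g = 215 \left(- \frac{1}{51}\right) = - \frac{215}{51} \approx -4.2157$)
$B{\left(W \right)} = \frac{290}{37}$ ($B{\left(W \right)} = 3 - - \frac{179}{37} = 3 + \frac{179}{37} = \frac{290}{37}$)
$B{\left(g \right)} + w{\left(s \right)} = \frac{290}{37} + \left(37 + 16\right) = \frac{290}{37} + 53 = \frac{2251}{37}$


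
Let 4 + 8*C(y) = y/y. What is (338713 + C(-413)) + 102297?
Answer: 3528077/8 ≈ 4.4101e+5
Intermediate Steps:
C(y) = -3/8 (C(y) = -½ + (y/y)/8 = -½ + (⅛)*1 = -½ + ⅛ = -3/8)
(338713 + C(-413)) + 102297 = (338713 - 3/8) + 102297 = 2709701/8 + 102297 = 3528077/8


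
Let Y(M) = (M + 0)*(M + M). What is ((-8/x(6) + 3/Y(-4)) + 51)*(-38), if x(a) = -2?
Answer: -33497/16 ≈ -2093.6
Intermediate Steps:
Y(M) = 2*M² (Y(M) = M*(2*M) = 2*M²)
((-8/x(6) + 3/Y(-4)) + 51)*(-38) = ((-8/(-2) + 3/((2*(-4)²))) + 51)*(-38) = ((-8*(-½) + 3/((2*16))) + 51)*(-38) = ((4 + 3/32) + 51)*(-38) = (131/32 + 51)*(-38) = (1763/32)*(-38) = -33497/16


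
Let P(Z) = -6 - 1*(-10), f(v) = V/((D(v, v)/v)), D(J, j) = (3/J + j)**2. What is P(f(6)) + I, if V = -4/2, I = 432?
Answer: 436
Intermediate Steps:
D(J, j) = (j + 3/J)**2
V = -2 (V = -4*1/2 = -2)
f(v) = -2*v**3/(3 + v**2)**2 (f(v) = -2*v**3/(3 + v*v)**2 = -2*v**3/(3 + v**2)**2)
P(Z) = 4 (P(Z) = -6 + 10 = 4)
P(f(6)) + I = 4 + 432 = 436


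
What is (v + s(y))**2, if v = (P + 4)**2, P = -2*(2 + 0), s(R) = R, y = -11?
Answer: 121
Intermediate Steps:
P = -4 (P = -2*2 = -4)
v = 0 (v = (-4 + 4)**2 = 0**2 = 0)
(v + s(y))**2 = (0 - 11)**2 = (-11)**2 = 121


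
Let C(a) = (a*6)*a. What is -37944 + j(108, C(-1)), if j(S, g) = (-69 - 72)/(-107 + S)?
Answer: -38085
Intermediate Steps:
C(a) = 6*a² (C(a) = (6*a)*a = 6*a²)
j(S, g) = -141/(-107 + S)
-37944 + j(108, C(-1)) = -37944 - 141/(-107 + 108) = -37944 - 141/1 = -37944 - 141*1 = -37944 - 141 = -38085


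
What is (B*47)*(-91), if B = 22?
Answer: -94094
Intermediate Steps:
(B*47)*(-91) = (22*47)*(-91) = 1034*(-91) = -94094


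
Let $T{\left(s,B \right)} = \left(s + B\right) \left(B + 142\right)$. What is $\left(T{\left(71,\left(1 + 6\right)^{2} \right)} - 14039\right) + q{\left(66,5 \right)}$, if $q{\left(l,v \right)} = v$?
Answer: $8886$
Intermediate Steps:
$T{\left(s,B \right)} = \left(142 + B\right) \left(B + s\right)$ ($T{\left(s,B \right)} = \left(B + s\right) \left(142 + B\right) = \left(142 + B\right) \left(B + s\right)$)
$\left(T{\left(71,\left(1 + 6\right)^{2} \right)} - 14039\right) + q{\left(66,5 \right)} = \left(\left(\left(\left(1 + 6\right)^{2}\right)^{2} + 142 \left(1 + 6\right)^{2} + 142 \cdot 71 + \left(1 + 6\right)^{2} \cdot 71\right) - 14039\right) + 5 = \left(\left(\left(7^{2}\right)^{2} + 142 \cdot 7^{2} + 10082 + 7^{2} \cdot 71\right) - 14039\right) + 5 = \left(\left(49^{2} + 142 \cdot 49 + 10082 + 49 \cdot 71\right) - 14039\right) + 5 = \left(\left(2401 + 6958 + 10082 + 3479\right) - 14039\right) + 5 = \left(22920 - 14039\right) + 5 = 8881 + 5 = 8886$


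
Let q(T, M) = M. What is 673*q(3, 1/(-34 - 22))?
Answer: -673/56 ≈ -12.018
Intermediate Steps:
673*q(3, 1/(-34 - 22)) = 673/(-34 - 22) = 673/(-56) = 673*(-1/56) = -673/56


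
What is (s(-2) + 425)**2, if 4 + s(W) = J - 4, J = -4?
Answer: 170569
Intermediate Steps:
s(W) = -12 (s(W) = -4 + (-4 - 4) = -4 - 8 = -12)
(s(-2) + 425)**2 = (-12 + 425)**2 = 413**2 = 170569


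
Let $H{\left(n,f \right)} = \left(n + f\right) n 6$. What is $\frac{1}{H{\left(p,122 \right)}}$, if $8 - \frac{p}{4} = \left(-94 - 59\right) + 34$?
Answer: $\frac{1}{1920240} \approx 5.2077 \cdot 10^{-7}$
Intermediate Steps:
$p = 508$ ($p = 32 - 4 \left(\left(-94 - 59\right) + 34\right) = 32 - 4 \left(-153 + 34\right) = 32 - -476 = 32 + 476 = 508$)
$H{\left(n,f \right)} = 6 n \left(f + n\right)$ ($H{\left(n,f \right)} = \left(f + n\right) n 6 = n \left(f + n\right) 6 = 6 n \left(f + n\right)$)
$\frac{1}{H{\left(p,122 \right)}} = \frac{1}{6 \cdot 508 \left(122 + 508\right)} = \frac{1}{6 \cdot 508 \cdot 630} = \frac{1}{1920240}$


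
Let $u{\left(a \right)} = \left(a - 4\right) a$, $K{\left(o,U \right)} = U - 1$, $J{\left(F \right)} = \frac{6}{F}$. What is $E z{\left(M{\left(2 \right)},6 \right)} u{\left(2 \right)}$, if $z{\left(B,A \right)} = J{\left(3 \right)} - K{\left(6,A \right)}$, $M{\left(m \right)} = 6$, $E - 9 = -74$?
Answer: $-780$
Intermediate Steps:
$E = -65$ ($E = 9 - 74 = -65$)
$K{\left(o,U \right)} = -1 + U$
$z{\left(B,A \right)} = 3 - A$ ($z{\left(B,A \right)} = \frac{6}{3} - \left(-1 + A\right) = 6 \cdot \frac{1}{3} - \left(-1 + A\right) = 2 - \left(-1 + A\right) = 3 - A$)
$u{\left(a \right)} = a \left(-4 + a\right)$ ($u{\left(a \right)} = \left(-4 + a\right) a = a \left(-4 + a\right)$)
$E z{\left(M{\left(2 \right)},6 \right)} u{\left(2 \right)} = - 65 \left(3 - 6\right) 2 \left(-4 + 2\right) = - 65 \left(3 - 6\right) 2 \left(-2\right) = \left(-65\right) \left(-3\right) \left(-4\right) = 195 \left(-4\right) = -780$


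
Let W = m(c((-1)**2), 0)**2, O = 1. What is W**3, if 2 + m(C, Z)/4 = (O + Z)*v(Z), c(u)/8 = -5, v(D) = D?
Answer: 262144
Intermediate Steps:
c(u) = -40 (c(u) = 8*(-5) = -40)
m(C, Z) = -8 + 4*Z*(1 + Z) (m(C, Z) = -8 + 4*((1 + Z)*Z) = -8 + 4*(Z*(1 + Z)) = -8 + 4*Z*(1 + Z))
W = 64 (W = (-8 + 4*0 + 4*0**2)**2 = (-8 + 0 + 4*0)**2 = (-8 + 0 + 0)**2 = (-8)**2 = 64)
W**3 = 64**3 = 262144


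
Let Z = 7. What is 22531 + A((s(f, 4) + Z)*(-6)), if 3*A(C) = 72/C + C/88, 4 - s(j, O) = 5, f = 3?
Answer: 1486993/66 ≈ 22530.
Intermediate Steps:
s(j, O) = -1 (s(j, O) = 4 - 1*5 = 4 - 5 = -1)
A(C) = 24/C + C/264 (A(C) = (72/C + C/88)/3 = 24/C + C/264)
22531 + A((s(f, 4) + Z)*(-6)) = 22531 + (24/(((-1 + 7)*(-6))) + ((-1 + 7)*(-6))/264) = 22531 + (24/((6*(-6))) + (6*(-6))/264) = 22531 + (24/(-36) + (1/264)*(-36)) = 22531 + (24*(-1/36) - 3/22) = 22531 + (-⅔ - 3/22) = 22531 - 53/66 = 1486993/66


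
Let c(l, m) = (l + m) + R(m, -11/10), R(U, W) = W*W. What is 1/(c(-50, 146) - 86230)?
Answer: -100/8613279 ≈ -1.1610e-5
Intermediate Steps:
R(U, W) = W²
c(l, m) = 121/100 + l + m (c(l, m) = (l + m) + (-11/10)² = (l + m) + 121/100 = 121/100 + l + m)
1/(c(-50, 146) - 86230) = 1/((121/100 - 50 + 146) - 86230) = 1/(9721/100 - 86230) = 1/(-8613279/100) = -100/8613279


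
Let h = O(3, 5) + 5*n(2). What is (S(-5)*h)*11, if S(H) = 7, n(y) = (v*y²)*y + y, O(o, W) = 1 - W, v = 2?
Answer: 6622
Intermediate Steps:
n(y) = y + 2*y³ (n(y) = (2*y²)*y + y = 2*y³ + y = y + 2*y³)
h = 86 (h = (1 - 1*5) + 5*(2 + 2*2³) = (1 - 5) + 5*(2 + 2*8) = -4 + 5*(2 + 16) = -4 + 5*18 = -4 + 90 = 86)
(S(-5)*h)*11 = (7*86)*11 = 602*11 = 6622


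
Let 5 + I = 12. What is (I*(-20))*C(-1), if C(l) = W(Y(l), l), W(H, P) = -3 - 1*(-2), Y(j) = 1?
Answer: 140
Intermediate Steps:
I = 7 (I = -5 + 12 = 7)
W(H, P) = -1 (W(H, P) = -3 + 2 = -1)
C(l) = -1
(I*(-20))*C(-1) = (7*(-20))*(-1) = -140*(-1) = 140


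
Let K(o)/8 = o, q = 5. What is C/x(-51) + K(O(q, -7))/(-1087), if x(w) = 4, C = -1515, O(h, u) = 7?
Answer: -1647029/4348 ≈ -378.80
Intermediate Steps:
K(o) = 8*o
C/x(-51) + K(O(q, -7))/(-1087) = -1515/4 + (8*7)/(-1087) = -1515*¼ + 56*(-1/1087) = -1515/4 - 56/1087 = -1647029/4348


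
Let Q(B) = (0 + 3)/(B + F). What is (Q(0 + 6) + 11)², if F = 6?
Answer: 2025/16 ≈ 126.56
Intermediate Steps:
Q(B) = 3/(6 + B) (Q(B) = (0 + 3)/(B + 6) = 3/(6 + B))
(Q(0 + 6) + 11)² = (3/(6 + (0 + 6)) + 11)² = (3/(6 + 6) + 11)² = (3/12 + 11)² = (3*(1/12) + 11)² = (¼ + 11)² = (45/4)² = 2025/16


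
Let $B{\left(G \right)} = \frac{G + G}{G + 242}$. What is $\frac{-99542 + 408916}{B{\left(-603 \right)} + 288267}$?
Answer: $\frac{111684014}{104065593} \approx 1.0732$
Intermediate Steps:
$B{\left(G \right)} = \frac{2 G}{242 + G}$
$\frac{-99542 + 408916}{B{\left(-603 \right)} + 288267} = \frac{-99542 + 408916}{2 \left(-603\right) \frac{1}{242 - 603} + 288267} = \frac{309374}{2 \left(-603\right) \frac{1}{-361} + 288267} = \frac{309374}{2 \left(-603\right) \left(- \frac{1}{361}\right) + 288267} = \frac{309374}{\frac{1206}{361} + 288267} = \frac{309374}{\frac{104065593}{361}} = 309374 \cdot \frac{361}{104065593} = \frac{111684014}{104065593}$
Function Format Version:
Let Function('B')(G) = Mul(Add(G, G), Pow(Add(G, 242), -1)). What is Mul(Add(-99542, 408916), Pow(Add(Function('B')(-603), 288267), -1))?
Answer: Rational(111684014, 104065593) ≈ 1.0732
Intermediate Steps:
Function('B')(G) = Mul(2, G, Pow(Add(242, G), -1)) (Function('B')(G) = Mul(Mul(2, G), Pow(Add(242, G), -1)) = Mul(2, G, Pow(Add(242, G), -1)))
Mul(Add(-99542, 408916), Pow(Add(Function('B')(-603), 288267), -1)) = Mul(Add(-99542, 408916), Pow(Add(Mul(2, -603, Pow(Add(242, -603), -1)), 288267), -1)) = Mul(309374, Pow(Add(Mul(2, -603, Pow(-361, -1)), 288267), -1)) = Mul(309374, Pow(Add(Mul(2, -603, Rational(-1, 361)), 288267), -1)) = Mul(309374, Pow(Add(Rational(1206, 361), 288267), -1)) = Mul(309374, Pow(Rational(104065593, 361), -1)) = Mul(309374, Rational(361, 104065593)) = Rational(111684014, 104065593)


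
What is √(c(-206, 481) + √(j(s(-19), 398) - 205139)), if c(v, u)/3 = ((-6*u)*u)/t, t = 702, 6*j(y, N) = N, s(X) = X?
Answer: √(-53391 + 3*I*√1845654)/3 ≈ 2.9376 + 77.078*I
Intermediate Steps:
j(y, N) = N/6
c(v, u) = -u²/39 (c(v, u) = 3*(((-6*u)*u)/702) = 3*(-6*u²*(1/702)) = 3*(-u²/117) = -u²/39)
√(c(-206, 481) + √(j(s(-19), 398) - 205139)) = √(-1/39*481² + √((⅙)*398 - 205139)) = √(-1/39*231361 + √(199/3 - 205139)) = √(-17797/3 + √(-615218/3)) = √(-17797/3 + I*√1845654/3)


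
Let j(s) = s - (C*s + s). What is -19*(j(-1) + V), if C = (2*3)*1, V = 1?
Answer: -133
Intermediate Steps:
C = 6 (C = 6*1 = 6)
j(s) = -6*s (j(s) = s - (6*s + s) = s - 7*s = -6*s)
-19*(j(-1) + V) = -19*(-6*(-1) + 1) = -19*(6 + 1) = -19*7 = -133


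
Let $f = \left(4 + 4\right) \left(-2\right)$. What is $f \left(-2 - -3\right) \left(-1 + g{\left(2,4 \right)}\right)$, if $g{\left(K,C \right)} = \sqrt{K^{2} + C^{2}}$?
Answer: $16 - 32 \sqrt{5} \approx -55.554$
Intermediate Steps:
$g{\left(K,C \right)} = \sqrt{C^{2} + K^{2}}$
$f = -16$ ($f = 8 \left(-2\right) = -16$)
$f \left(-2 - -3\right) \left(-1 + g{\left(2,4 \right)}\right) = - 16 \left(-2 - -3\right) \left(-1 + \sqrt{4^{2} + 2^{2}}\right) = - 16 \left(-2 + 3\right) \left(-1 + \sqrt{16 + 4}\right) = - 16 \cdot 1 \left(-1 + \sqrt{20}\right) = - 16 \cdot 1 \left(-1 + 2 \sqrt{5}\right) = - 16 \left(-1 + 2 \sqrt{5}\right) = 16 - 32 \sqrt{5}$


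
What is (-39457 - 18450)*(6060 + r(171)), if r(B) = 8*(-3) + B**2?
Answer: -2042785239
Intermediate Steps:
r(B) = -24 + B**2
(-39457 - 18450)*(6060 + r(171)) = (-39457 - 18450)*(6060 + (-24 + 171**2)) = -57907*(6060 + (-24 + 29241)) = -57907*(6060 + 29217) = -57907*35277 = -2042785239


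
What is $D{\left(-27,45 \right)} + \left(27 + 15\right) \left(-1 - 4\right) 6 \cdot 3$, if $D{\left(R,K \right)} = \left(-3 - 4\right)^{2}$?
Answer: $-3731$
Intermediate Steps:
$D{\left(R,K \right)} = 49$ ($D{\left(R,K \right)} = \left(-7\right)^{2} = 49$)
$D{\left(-27,45 \right)} + \left(27 + 15\right) \left(-1 - 4\right) 6 \cdot 3 = 49 + \left(27 + 15\right) \left(-1 - 4\right) 6 \cdot 3 = 49 + 42 \left(-1 - 4\right) 6 \cdot 3 = 49 + 42 \left(-5\right) 6 \cdot 3 = 49 + 42 \left(\left(-30\right) 3\right) = 49 + 42 \left(-90\right) = 49 - 3780 = -3731$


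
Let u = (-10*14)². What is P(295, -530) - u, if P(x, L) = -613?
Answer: -20213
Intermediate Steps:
u = 19600 (u = (-140)² = 19600)
P(295, -530) - u = -613 - 1*19600 = -613 - 19600 = -20213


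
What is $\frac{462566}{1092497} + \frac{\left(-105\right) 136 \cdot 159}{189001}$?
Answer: $- \frac{2393110851874}{206483025497} \approx -11.59$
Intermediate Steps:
$\frac{462566}{1092497} + \frac{\left(-105\right) 136 \cdot 159}{189001} = 462566 \cdot \frac{1}{1092497} + \left(-14280\right) 159 \cdot \frac{1}{189001} = \frac{462566}{1092497} - \frac{2270520}{189001} = - \frac{2393110851874}{206483025497}$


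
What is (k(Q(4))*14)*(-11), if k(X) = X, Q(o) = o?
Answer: -616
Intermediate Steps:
(k(Q(4))*14)*(-11) = (4*14)*(-11) = 56*(-11) = -616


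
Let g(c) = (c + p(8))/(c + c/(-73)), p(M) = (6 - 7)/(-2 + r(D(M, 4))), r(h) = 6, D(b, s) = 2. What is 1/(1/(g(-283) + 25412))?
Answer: 2071262357/81504 ≈ 25413.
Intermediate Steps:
p(M) = -¼ (p(M) = (6 - 7)/(-2 + 6) = -1/4 = -1*¼ = -¼)
g(c) = 73*(-¼ + c)/(72*c) (g(c) = (c - ¼)/(c + c/(-73)) = (-¼ + c)/(c + c*(-1/73)) = (-¼ + c)/(c - c/73) = (-¼ + c)/((72*c/73)) = (-¼ + c)*(73/(72*c)) = 73*(-¼ + c)/(72*c))
1/(1/(g(-283) + 25412)) = 1/(1/((73/288)*(-1 + 4*(-283))/(-283) + 25412)) = 1/(1/((73/288)*(-1/283)*(-1 - 1132) + 25412)) = 1/(1/((73/288)*(-1/283)*(-1133) + 25412)) = 1/(1/(82709/81504 + 25412)) = 1/(1/(2071262357/81504)) = 1/(81504/2071262357) = 2071262357/81504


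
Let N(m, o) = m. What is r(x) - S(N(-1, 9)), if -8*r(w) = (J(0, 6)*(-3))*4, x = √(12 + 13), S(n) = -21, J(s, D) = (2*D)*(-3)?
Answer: -33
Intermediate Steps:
J(s, D) = -6*D
x = 5 (x = √25 = 5)
r(w) = -54 (r(w) = --6*6*(-3)*4/8 = -(-36*(-3))*4/8 = -27*4/2 = -⅛*432 = -54)
r(x) - S(N(-1, 9)) = -54 - 1*(-21) = -54 + 21 = -33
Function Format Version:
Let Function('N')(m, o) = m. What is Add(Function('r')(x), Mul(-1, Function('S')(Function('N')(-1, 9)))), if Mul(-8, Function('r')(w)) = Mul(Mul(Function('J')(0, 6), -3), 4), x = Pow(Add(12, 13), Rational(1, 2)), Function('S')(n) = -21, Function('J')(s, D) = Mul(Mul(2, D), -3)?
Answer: -33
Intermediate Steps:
Function('J')(s, D) = Mul(-6, D)
x = 5 (x = Pow(25, Rational(1, 2)) = 5)
Function('r')(w) = -54 (Function('r')(w) = Mul(Rational(-1, 8), Mul(Mul(Mul(-6, 6), -3), 4)) = Mul(Rational(-1, 8), Mul(Mul(-36, -3), 4)) = Mul(Rational(-1, 8), Mul(108, 4)) = Mul(Rational(-1, 8), 432) = -54)
Add(Function('r')(x), Mul(-1, Function('S')(Function('N')(-1, 9)))) = Add(-54, Mul(-1, -21)) = Add(-54, 21) = -33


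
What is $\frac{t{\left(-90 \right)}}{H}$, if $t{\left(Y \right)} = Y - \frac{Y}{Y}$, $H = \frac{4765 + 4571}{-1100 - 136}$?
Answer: $\frac{9373}{778} \approx 12.048$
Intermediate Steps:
$H = - \frac{778}{103}$ ($H = \frac{9336}{-1236} = 9336 \left(- \frac{1}{1236}\right) = - \frac{778}{103} \approx -7.5534$)
$t{\left(Y \right)} = -1 + Y$ ($t{\left(Y \right)} = Y - 1 = -1 + Y$)
$\frac{t{\left(-90 \right)}}{H} = \frac{-1 - 90}{- \frac{778}{103}} = \left(-91\right) \left(- \frac{103}{778}\right) = \frac{9373}{778}$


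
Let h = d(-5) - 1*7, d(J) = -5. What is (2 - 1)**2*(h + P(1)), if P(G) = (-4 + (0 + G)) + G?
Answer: -14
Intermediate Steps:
P(G) = -4 + 2*G (P(G) = (-4 + G) + G = -4 + 2*G)
h = -12 (h = -5 - 1*7 = -5 - 7 = -12)
(2 - 1)**2*(h + P(1)) = (2 - 1)**2*(-12 + (-4 + 2*1)) = 1**2*(-12 + (-4 + 2)) = 1*(-12 - 2) = 1*(-14) = -14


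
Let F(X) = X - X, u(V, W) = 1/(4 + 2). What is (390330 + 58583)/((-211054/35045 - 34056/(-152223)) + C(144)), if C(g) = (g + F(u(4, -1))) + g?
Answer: 798265331908985/501815623186 ≈ 1590.8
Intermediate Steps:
u(V, W) = ⅙ (u(V, W) = 1/6 = ⅙)
F(X) = 0
C(g) = 2*g (C(g) = (g + 0) + g = g + g = 2*g)
(390330 + 58583)/((-211054/35045 - 34056/(-152223)) + C(144)) = (390330 + 58583)/((-211054/35045 - 34056/(-152223)) + 2*144) = 448913/((-211054*1/35045 - 34056*(-1/152223)) + 288) = 448913/((-211054/35045 + 11352/50741) + 288) = 448913/(-10311260174/1778218345 + 288) = 448913/(501815623186/1778218345) = 448913*(1778218345/501815623186) = 798265331908985/501815623186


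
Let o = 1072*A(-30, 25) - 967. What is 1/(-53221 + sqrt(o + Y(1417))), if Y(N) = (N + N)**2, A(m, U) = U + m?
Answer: -53221/2824449612 - sqrt(8025229)/2824449612 ≈ -1.9846e-5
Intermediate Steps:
Y(N) = 4*N**2 (Y(N) = (2*N)**2 = 4*N**2)
o = -6327 (o = 1072*(25 - 30) - 967 = 1072*(-5) - 967 = -5360 - 967 = -6327)
1/(-53221 + sqrt(o + Y(1417))) = 1/(-53221 + sqrt(-6327 + 4*1417**2)) = 1/(-53221 + sqrt(-6327 + 4*2007889)) = 1/(-53221 + sqrt(-6327 + 8031556)) = 1/(-53221 + sqrt(8025229))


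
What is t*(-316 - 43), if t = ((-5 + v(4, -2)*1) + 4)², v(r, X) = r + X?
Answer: -359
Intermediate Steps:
v(r, X) = X + r
t = 1 (t = ((-5 + (-2 + 4)*1) + 4)² = ((-5 + 2*1) + 4)² = ((-5 + 2) + 4)² = (-3 + 4)² = 1² = 1)
t*(-316 - 43) = 1*(-316 - 43) = 1*(-359) = -359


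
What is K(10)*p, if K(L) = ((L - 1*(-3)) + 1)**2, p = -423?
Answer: -82908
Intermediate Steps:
K(L) = (4 + L)**2 (K(L) = ((L + 3) + 1)**2 = ((3 + L) + 1)**2 = (4 + L)**2)
K(10)*p = (4 + 10)**2*(-423) = 14**2*(-423) = 196*(-423) = -82908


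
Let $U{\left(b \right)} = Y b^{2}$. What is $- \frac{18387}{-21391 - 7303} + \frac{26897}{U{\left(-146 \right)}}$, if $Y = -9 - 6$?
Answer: $\frac{2553638431}{4587309780} \approx 0.55667$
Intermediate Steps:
$Y = -15$
$U{\left(b \right)} = - 15 b^{2}$
$- \frac{18387}{-21391 - 7303} + \frac{26897}{U{\left(-146 \right)}} = - \frac{18387}{-21391 - 7303} + \frac{26897}{\left(-15\right) \left(-146\right)^{2}} = - \frac{18387}{-28694} + \frac{26897}{\left(-15\right) 21316} = \left(-18387\right) \left(- \frac{1}{28694}\right) + \frac{26897}{-319740} = \frac{18387}{28694} + 26897 \left(- \frac{1}{319740}\right) = \frac{18387}{28694} - \frac{26897}{319740} = \frac{2553638431}{4587309780}$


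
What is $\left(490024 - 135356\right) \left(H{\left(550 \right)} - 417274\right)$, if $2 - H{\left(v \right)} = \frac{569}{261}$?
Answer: $- \frac{38626381512748}{261} \approx -1.4799 \cdot 10^{11}$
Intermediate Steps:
$H{\left(v \right)} = - \frac{47}{261}$ ($H{\left(v \right)} = 2 - \frac{569}{261} = - \frac{47}{261}$)
$\left(490024 - 135356\right) \left(H{\left(550 \right)} - 417274\right) = \left(490024 - 135356\right) \left(- \frac{47}{261} - 417274\right) = 354668 \left(- \frac{108908561}{261}\right) = - \frac{38626381512748}{261}$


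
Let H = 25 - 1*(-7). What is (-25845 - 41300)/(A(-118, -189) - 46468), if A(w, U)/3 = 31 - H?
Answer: 67145/46471 ≈ 1.4449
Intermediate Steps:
H = 32 (H = 25 + 7 = 32)
A(w, U) = -3 (A(w, U) = 3*(31 - 1*32) = 3*(31 - 32) = 3*(-1) = -3)
(-25845 - 41300)/(A(-118, -189) - 46468) = (-25845 - 41300)/(-3 - 46468) = -67145/(-46471) = -67145*(-1/46471) = 67145/46471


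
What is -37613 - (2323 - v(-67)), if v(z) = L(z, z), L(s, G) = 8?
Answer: -39928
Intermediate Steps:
v(z) = 8
-37613 - (2323 - v(-67)) = -37613 - (2323 - 1*8) = -37613 - (2323 - 8) = -37613 - 1*2315 = -37613 - 2315 = -39928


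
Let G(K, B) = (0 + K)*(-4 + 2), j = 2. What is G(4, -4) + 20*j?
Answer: 32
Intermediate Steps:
G(K, B) = -2*K (G(K, B) = K*(-2) = -2*K)
G(4, -4) + 20*j = -2*4 + 20*2 = -8 + 40 = 32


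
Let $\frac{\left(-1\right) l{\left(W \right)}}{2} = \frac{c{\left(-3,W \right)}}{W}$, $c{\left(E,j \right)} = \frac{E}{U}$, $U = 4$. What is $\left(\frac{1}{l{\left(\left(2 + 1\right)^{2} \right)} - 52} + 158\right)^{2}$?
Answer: $\frac{2413953424}{96721} \approx 24958.0$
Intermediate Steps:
$c{\left(E,j \right)} = \frac{E}{4}$
$l{\left(W \right)} = \frac{3}{2 W}$ ($l{\left(W \right)} = - 2 \frac{\frac{1}{4} \left(-3\right)}{W} = - 2 \left(- \frac{3}{4 W}\right) = \frac{3}{2 W}$)
$\left(\frac{1}{l{\left(\left(2 + 1\right)^{2} \right)} - 52} + 158\right)^{2} = \left(\frac{1}{\frac{3}{2 \left(2 + 1\right)^{2}} - 52} + 158\right)^{2} = \left(\frac{1}{\frac{3}{2 \cdot 3^{2}} - 52} + 158\right)^{2} = \left(\frac{1}{\frac{3}{2 \cdot 9} - 52} + 158\right)^{2} = \left(\frac{1}{\frac{3}{2} \cdot \frac{1}{9} - 52} + 158\right)^{2} = \left(\frac{1}{\frac{1}{6} - 52} + 158\right)^{2} = \left(\frac{1}{- \frac{311}{6}} + 158\right)^{2} = \left(- \frac{6}{311} + 158\right)^{2} = \left(\frac{49132}{311}\right)^{2} = \frac{2413953424}{96721}$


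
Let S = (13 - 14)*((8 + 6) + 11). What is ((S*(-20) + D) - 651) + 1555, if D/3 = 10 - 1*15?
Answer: 1389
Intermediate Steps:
S = -25 (S = -(14 + 11) = -1*25 = -25)
D = -15 (D = 3*(10 - 1*15) = 3*(10 - 15) = 3*(-5) = -15)
((S*(-20) + D) - 651) + 1555 = ((-25*(-20) - 15) - 651) + 1555 = ((500 - 15) - 651) + 1555 = (485 - 651) + 1555 = -166 + 1555 = 1389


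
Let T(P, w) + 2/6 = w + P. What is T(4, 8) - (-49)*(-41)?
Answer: -5992/3 ≈ -1997.3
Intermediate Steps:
T(P, w) = -1/3 + P + w (T(P, w) = -1/3 + (w + P) = -1/3 + (P + w) = -1/3 + P + w)
T(4, 8) - (-49)*(-41) = (-1/3 + 4 + 8) - (-49)*(-41) = 35/3 - 49*41 = 35/3 - 2009 = -5992/3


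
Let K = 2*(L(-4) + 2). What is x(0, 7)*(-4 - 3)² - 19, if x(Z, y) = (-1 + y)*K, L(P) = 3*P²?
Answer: 29381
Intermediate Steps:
K = 100 (K = 2*(3*(-4)² + 2) = 2*(3*16 + 2) = 2*(48 + 2) = 2*50 = 100)
x(Z, y) = -100 + 100*y (x(Z, y) = (-1 + y)*100 = -100 + 100*y)
x(0, 7)*(-4 - 3)² - 19 = (-100 + 100*7)*(-4 - 3)² - 19 = (-100 + 700)*(-7)² - 19 = 600*49 - 19 = 29400 - 19 = 29381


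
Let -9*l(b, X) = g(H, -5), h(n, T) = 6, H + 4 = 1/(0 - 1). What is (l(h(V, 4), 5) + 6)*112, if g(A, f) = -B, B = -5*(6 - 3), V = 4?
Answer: 1456/3 ≈ 485.33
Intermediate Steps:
H = -5 (H = -4 + 1/(0 - 1) = -4 + 1/(-1) = -4 - 1 = -5)
B = -15 (B = -5*3 = -15)
g(A, f) = 15 (g(A, f) = -1*(-15) = 15)
l(b, X) = -5/3 (l(b, X) = -⅑*15 = -5/3)
(l(h(V, 4), 5) + 6)*112 = (-5/3 + 6)*112 = (13/3)*112 = 1456/3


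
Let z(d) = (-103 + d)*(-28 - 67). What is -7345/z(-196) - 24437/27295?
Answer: -13763304/11927915 ≈ -1.1539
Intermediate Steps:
z(d) = 9785 - 95*d (z(d) = (-103 + d)*(-95) = 9785 - 95*d)
-7345/z(-196) - 24437/27295 = -7345/(9785 - 95*(-196)) - 24437/27295 = -7345/(9785 + 18620) - 24437*1/27295 = -7345/28405 - 24437/27295 = -7345*1/28405 - 24437/27295 = -113/437 - 24437/27295 = -13763304/11927915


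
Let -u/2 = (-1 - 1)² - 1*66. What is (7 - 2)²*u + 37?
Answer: 3137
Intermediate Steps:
u = 124 (u = -2*((-1 - 1)² - 1*66) = -2*((-2)² - 66) = -2*(4 - 66) = -2*(-62) = 124)
(7 - 2)²*u + 37 = (7 - 2)²*124 + 37 = 5²*124 + 37 = 25*124 + 37 = 3100 + 37 = 3137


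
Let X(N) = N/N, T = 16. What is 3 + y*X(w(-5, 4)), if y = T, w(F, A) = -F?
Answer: 19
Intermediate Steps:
y = 16
X(N) = 1
3 + y*X(w(-5, 4)) = 3 + 16*1 = 3 + 16 = 19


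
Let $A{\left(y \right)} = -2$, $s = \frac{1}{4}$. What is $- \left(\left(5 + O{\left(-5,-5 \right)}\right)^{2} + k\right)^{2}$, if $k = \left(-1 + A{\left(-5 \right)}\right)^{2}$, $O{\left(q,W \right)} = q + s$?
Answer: $- \frac{21025}{256} \approx -82.129$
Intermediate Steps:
$s = \frac{1}{4} \approx 0.25$
$O{\left(q,W \right)} = \frac{1}{4} + q$ ($O{\left(q,W \right)} = q + \frac{1}{4} = \frac{1}{4} + q$)
$k = 9$ ($k = \left(-1 - 2\right)^{2} = \left(-3\right)^{2} = 9$)
$- \left(\left(5 + O{\left(-5,-5 \right)}\right)^{2} + k\right)^{2} = - \left(\left(5 + \left(\frac{1}{4} - 5\right)\right)^{2} + 9\right)^{2} = - \left(\left(5 - \frac{19}{4}\right)^{2} + 9\right)^{2} = - \left(\left(\frac{1}{4}\right)^{2} + 9\right)^{2} = - \left(\frac{1}{16} + 9\right)^{2} = - \left(\frac{145}{16}\right)^{2} = \left(-1\right) \frac{21025}{256} = - \frac{21025}{256}$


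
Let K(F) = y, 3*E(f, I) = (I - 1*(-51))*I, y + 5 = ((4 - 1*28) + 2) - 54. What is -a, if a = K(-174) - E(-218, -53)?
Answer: 349/3 ≈ 116.33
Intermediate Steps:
y = -81 (y = -5 + (((4 - 1*28) + 2) - 54) = -5 + (((4 - 28) + 2) - 54) = -5 + ((-24 + 2) - 54) = -5 + (-22 - 54) = -5 - 76 = -81)
E(f, I) = I*(51 + I)/3 (E(f, I) = ((I - 1*(-51))*I)/3 = ((I + 51)*I)/3 = ((51 + I)*I)/3 = (I*(51 + I))/3 = I*(51 + I)/3)
K(F) = -81
a = -349/3 (a = -81 - (-53)*(51 - 53)/3 = -81 - (-53)*(-2)/3 = -81 - 1*106/3 = -81 - 106/3 = -349/3 ≈ -116.33)
-a = -1*(-349/3) = 349/3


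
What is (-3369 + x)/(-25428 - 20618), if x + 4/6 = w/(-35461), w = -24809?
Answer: 13784647/188404293 ≈ 0.073165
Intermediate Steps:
x = 3505/106383 (x = -⅔ - 24809/(-35461) = -⅔ - 24809*(-1/35461) = -⅔ + 24809/35461 = 3505/106383 ≈ 0.032947)
(-3369 + x)/(-25428 - 20618) = (-3369 + 3505/106383)/(-25428 - 20618) = -358400822/106383/(-46046) = -358400822/106383*(-1/46046) = 13784647/188404293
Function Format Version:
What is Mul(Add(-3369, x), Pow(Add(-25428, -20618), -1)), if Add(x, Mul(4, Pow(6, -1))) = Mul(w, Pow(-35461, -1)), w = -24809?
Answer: Rational(13784647, 188404293) ≈ 0.073165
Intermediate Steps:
x = Rational(3505, 106383) (x = Add(Rational(-2, 3), Mul(-24809, Pow(-35461, -1))) = Add(Rational(-2, 3), Mul(-24809, Rational(-1, 35461))) = Add(Rational(-2, 3), Rational(24809, 35461)) = Rational(3505, 106383) ≈ 0.032947)
Mul(Add(-3369, x), Pow(Add(-25428, -20618), -1)) = Mul(Add(-3369, Rational(3505, 106383)), Pow(Add(-25428, -20618), -1)) = Mul(Rational(-358400822, 106383), Pow(-46046, -1)) = Mul(Rational(-358400822, 106383), Rational(-1, 46046)) = Rational(13784647, 188404293)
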